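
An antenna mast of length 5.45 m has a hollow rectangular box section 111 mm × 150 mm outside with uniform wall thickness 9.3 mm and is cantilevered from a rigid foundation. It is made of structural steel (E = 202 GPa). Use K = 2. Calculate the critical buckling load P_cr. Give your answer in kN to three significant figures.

P_cr ≈ 142 kN

Inner dimensions: h_i = 150 − 2×9.3 = 131.4 mm, b_i = 111 − 2×9.3 = 92.40 mm
Weak-axis I_min = (h_o·b_o³ − h_i·b_i³)/12 with b_o = 111, b_i = 92.40 mm (shorter outer/inner sides).
I_min = (150×111³ − 131.4×92.40³)/12 = 8.457×10^6 mm⁴
I = 8.457×10^6 mm⁴ = 8.457×10^-6 m⁴
Effective length L_e = K·L = 2 × 5.45 = 10.90 m
P_cr = π²EI / L_e² = π² × 202×10⁹ × 8.457×10^-6 / 10.90² = 1.419×10^5 N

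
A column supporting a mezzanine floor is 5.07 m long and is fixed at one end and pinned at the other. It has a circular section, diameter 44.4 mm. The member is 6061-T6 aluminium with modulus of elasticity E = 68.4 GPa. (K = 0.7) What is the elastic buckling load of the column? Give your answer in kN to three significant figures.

P_cr ≈ 10.2 kN

I = πd⁴/64 = π×44.4⁴/64 = 1.908×10^5 mm⁴
I = 1.908×10^5 mm⁴ = 1.908×10^-7 m⁴
Effective length L_e = K·L = 0.7 × 5.07 = 3.549 m
P_cr = π²EI / L_e² = π² × 68.4×10⁹ × 1.908×10^-7 / 3.549² = 1.022×10^4 N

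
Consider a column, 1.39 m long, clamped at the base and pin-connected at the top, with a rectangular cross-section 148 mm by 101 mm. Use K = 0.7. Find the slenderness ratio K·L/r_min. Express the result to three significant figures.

λ ≈ 33.4

For a rectangle r_min = b/√12 = 101/√12 = 29.16 mm
L_e = K·L = 0.7 × 1.39 m = 0.9730 m = 973.00 mm
λ = L_e / r_min = 973.00 / 29.16 = 33.4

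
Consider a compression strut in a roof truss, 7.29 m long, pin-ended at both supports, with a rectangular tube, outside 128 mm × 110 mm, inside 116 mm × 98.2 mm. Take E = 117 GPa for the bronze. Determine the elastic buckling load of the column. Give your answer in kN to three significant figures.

Weak-axis I_min = (h_o·b_o³ − h_i·b_i³)/12 with b_o = 110, b_i = 98.20 mm (shorter outer/inner sides).
I_min = (128×110³ − 116.0×98.20³)/12 = 5.043×10^6 mm⁴
I = 5.043×10^6 mm⁴ = 5.043×10^-6 m⁴
Effective length L_e = K·L = 1 × 7.29 = 7.290 m
P_cr = π²EI / L_e² = π² × 117×10⁹ × 5.043×10^-6 / 7.290² = 1.096×10^5 N

P_cr ≈ 110 kN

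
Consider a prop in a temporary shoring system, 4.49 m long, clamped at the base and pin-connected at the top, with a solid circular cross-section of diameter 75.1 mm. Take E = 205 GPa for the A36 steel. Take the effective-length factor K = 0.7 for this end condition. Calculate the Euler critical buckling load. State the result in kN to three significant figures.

I = πd⁴/64 = π×75.1⁴/64 = 1.561×10^6 mm⁴
I = 1.561×10^6 mm⁴ = 1.561×10^-6 m⁴
Effective length L_e = K·L = 0.7 × 4.49 = 3.143 m
P_cr = π²EI / L_e² = π² × 205×10⁹ × 1.561×10^-6 / 3.143² = 3.198×10^5 N

P_cr ≈ 320 kN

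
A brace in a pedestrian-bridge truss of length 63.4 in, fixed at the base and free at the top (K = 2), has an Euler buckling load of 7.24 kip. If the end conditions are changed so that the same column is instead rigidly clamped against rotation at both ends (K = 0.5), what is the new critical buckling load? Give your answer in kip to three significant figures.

P_cr ∝ 1/K², so P_cr,new = P_cr,old × (K_old/K_new)² = 7.24 × (2/0.5)²
= 7.24 × 16.00 = 116 kip

P_cr ≈ 116 kip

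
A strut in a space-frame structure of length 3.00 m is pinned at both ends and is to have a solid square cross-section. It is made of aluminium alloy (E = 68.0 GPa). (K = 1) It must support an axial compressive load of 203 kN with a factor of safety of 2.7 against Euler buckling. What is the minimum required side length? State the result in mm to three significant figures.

a ≈ 96.9 mm

Required P_cr = n·P = 2.7 × 203 = 548.1 kN
L_e = K·L = 1 × 3.00 = 3.000 m
Required I = P_cr·L_e²/(π²E) = 5.481×10^5 × 3.000² / (π² × 6.80×10^10) = 7.350×10^-6 m⁴
I_req = 7.350×10^6 mm⁴
Solid square: I = a⁴/12  ⇒  a = (12I)^(1/4) = (12×7.350×10^6)^(1/4) = 96.9 mm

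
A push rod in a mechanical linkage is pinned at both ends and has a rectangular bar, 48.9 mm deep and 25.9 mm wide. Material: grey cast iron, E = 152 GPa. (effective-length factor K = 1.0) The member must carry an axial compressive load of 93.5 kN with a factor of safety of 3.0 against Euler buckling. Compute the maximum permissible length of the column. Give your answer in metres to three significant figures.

L_max ≈ 0.615 m

Buckling occurs about the weak axis: I_min = h·b³/12 with b = 25.9 mm (the shorter side).
I_min = 48.9×25.9³/12 = 7.080×10^4 mm⁴
I = 7.080×10^-8 m⁴
Required critical load P_cr = n·P = 3.0 × 93.5 = 280.5 kN = 2.805×10^5 N
From P_cr = π²EI/(K·L)²:  L = (1/K)·√(π²EI/P_cr) = (1/1)·√(π²×1.52×10^11×7.080×10^-8/2.805×10^5)
L = 0.615 m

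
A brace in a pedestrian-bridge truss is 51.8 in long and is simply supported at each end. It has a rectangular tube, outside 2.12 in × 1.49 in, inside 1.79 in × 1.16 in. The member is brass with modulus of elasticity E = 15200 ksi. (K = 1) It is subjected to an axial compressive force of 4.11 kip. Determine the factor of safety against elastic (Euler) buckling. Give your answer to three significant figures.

Weak-axis I_min = (h_o·b_o³ − h_i·b_i³)/12 with b_o = 1.49, b_i = 1.160 in (shorter outer/inner sides).
I_min = (2.12×1.49³ − 1.790×1.160³)/12 = 0.3516 in⁴
Effective length L_e = K·L = 1 × 51.8 = 51.80 in
P_cr = π²EI / L_e² = π² × 15200×10³ × 0.3516 / 51.80² = 1.966×10^4 lb
Factor of safety n = P_cr / P = 19.656 / 4.11 = 4.78

n ≈ 4.78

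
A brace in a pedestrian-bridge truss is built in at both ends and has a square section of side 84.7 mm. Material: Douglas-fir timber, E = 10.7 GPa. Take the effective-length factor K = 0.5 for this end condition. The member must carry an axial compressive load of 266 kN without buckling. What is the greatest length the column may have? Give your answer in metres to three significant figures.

L_max ≈ 2.61 m

I = a⁴/12 = 84.7⁴/12 = 4.289×10^6 mm⁴
I = 4.289×10^-6 m⁴
At the buckling limit P_cr = P = 2.660×10^5 N
From P_cr = π²EI/(K·L)²:  L = (1/K)·√(π²EI/P_cr) = (1/0.5)·√(π²×1.07×10^10×4.289×10^-6/2.660×10^5)
L = 2.61 m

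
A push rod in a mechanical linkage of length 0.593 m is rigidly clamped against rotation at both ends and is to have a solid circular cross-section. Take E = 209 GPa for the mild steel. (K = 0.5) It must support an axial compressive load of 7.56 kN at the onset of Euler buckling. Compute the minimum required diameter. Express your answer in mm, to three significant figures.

L_e = K·L = 0.5 × 0.593 = 0.2965 m
Required I = P_cr·L_e²/(π²E) = 7.560×10^3 × 0.2965² / (π² × 2.09×10^11) = 3.222×10^-10 m⁴
I_req = 322.2 mm⁴
Solid circle: I = πd⁴/64  ⇒  d = (64I/π)^(1/4) = (64×322.2/π)^(1/4) = 9.00 mm

d ≈ 9.00 mm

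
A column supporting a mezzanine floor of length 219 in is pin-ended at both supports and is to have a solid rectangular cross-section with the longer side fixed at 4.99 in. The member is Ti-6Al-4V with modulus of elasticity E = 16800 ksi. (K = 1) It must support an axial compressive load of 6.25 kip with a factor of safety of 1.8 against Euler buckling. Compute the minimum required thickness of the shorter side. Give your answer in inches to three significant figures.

Required P_cr = n·P = 1.8 × 6.25 = 11.25 kip
L_e = K·L = 1 × 219 = 219.0 in
Required I = P_cr·L_e²/(π²E) = 1.125×10^4 × 219.0² / (π² × 1.68×10^7) = 3.254 in⁴
Rectangle, weak axis: I_min = h·b³/12 with h = 4.99 in fixed  ⇒  b = (12I/h)^(1/3) = 1.99 in

b ≈ 1.99 in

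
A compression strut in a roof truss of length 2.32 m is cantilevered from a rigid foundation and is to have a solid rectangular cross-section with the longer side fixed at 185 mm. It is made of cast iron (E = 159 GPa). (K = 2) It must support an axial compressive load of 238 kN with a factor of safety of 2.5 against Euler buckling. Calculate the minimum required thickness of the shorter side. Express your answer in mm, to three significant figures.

Required P_cr = n·P = 2.5 × 238 = 595.0 kN
L_e = K·L = 2 × 2.32 = 4.640 m
Required I = P_cr·L_e²/(π²E) = 5.950×10^5 × 4.640² / (π² × 1.59×10^11) = 8.163×10^-6 m⁴
I_req = 8.163×10^6 mm⁴
Rectangle, weak axis: I_min = h·b³/12 with h = 185 mm fixed  ⇒  b = (12I/h)^(1/3) = 80.9 mm

b ≈ 80.9 mm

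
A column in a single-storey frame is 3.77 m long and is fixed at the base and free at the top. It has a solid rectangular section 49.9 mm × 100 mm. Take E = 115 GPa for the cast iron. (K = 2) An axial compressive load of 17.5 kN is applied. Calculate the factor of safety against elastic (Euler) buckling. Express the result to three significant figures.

Buckling occurs about the weak axis: I_min = h·b³/12 with b = 49.9 mm (the shorter side).
I_min = 100×49.9³/12 = 1.035×10^6 mm⁴
I = 1.035×10^6 mm⁴ = 1.035×10^-6 m⁴
Effective length L_e = K·L = 2 × 3.77 = 7.540 m
P_cr = π²EI / L_e² = π² × 115×10⁹ × 1.035×10^-6 / 7.540² = 2.067×10^4 N
Factor of safety n = P_cr / P = 20.672 / 17.5 = 1.18

n ≈ 1.18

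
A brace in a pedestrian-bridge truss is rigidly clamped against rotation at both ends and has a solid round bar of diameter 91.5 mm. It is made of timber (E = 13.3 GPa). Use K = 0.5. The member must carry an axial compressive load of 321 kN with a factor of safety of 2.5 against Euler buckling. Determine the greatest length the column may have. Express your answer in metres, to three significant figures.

L_max ≈ 1.50 m

I = πd⁴/64 = π×91.5⁴/64 = 3.441×10^6 mm⁴
I = 3.441×10^-6 m⁴
Required critical load P_cr = n·P = 2.5 × 321 = 802.5 kN = 8.025×10^5 N
From P_cr = π²EI/(K·L)²:  L = (1/K)·√(π²EI/P_cr) = (1/0.5)·√(π²×1.33×10^10×3.441×10^-6/8.025×10^5)
L = 1.50 m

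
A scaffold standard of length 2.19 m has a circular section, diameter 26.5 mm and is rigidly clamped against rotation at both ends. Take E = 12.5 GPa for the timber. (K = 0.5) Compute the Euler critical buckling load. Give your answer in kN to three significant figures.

I = πd⁴/64 = π×26.5⁴/64 = 2.421×10^4 mm⁴
I = 2.421×10^4 mm⁴ = 2.421×10^-8 m⁴
Effective length L_e = K·L = 0.5 × 2.19 = 1.095 m
P_cr = π²EI / L_e² = π² × 12.5×10⁹ × 2.421×10^-8 / 1.095² = 2.491×10^3 N

P_cr ≈ 2.49 kN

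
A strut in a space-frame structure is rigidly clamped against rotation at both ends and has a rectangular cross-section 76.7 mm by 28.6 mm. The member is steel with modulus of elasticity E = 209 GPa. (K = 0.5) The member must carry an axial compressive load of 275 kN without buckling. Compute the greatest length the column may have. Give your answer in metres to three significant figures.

L_max ≈ 2.12 m

Buckling occurs about the weak axis: I_min = h·b³/12 with b = 28.6 mm (the shorter side).
I_min = 76.7×28.6³/12 = 1.495×10^5 mm⁴
I = 1.495×10^-7 m⁴
At the buckling limit P_cr = P = 2.750×10^5 N
From P_cr = π²EI/(K·L)²:  L = (1/K)·√(π²EI/P_cr) = (1/0.5)·√(π²×2.09×10^11×1.495×10^-7/2.750×10^5)
L = 2.12 m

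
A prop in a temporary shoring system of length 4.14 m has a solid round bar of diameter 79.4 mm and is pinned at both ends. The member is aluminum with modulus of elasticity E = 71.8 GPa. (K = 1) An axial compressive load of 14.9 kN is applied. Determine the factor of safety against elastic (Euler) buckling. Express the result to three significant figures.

I = πd⁴/64 = π×79.4⁴/64 = 1.951×10^6 mm⁴
I = 1.951×10^6 mm⁴ = 1.951×10^-6 m⁴
Effective length L_e = K·L = 1 × 4.14 = 4.140 m
P_cr = π²EI / L_e² = π² × 71.8×10⁹ × 1.951×10^-6 / 4.140² = 8.066×10^4 N
Factor of safety n = P_cr / P = 80.663 / 14.9 = 5.41

n ≈ 5.41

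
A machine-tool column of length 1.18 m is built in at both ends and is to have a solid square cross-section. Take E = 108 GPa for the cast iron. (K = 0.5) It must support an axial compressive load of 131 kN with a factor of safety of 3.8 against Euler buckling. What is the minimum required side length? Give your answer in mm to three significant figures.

a ≈ 37.4 mm

Required P_cr = n·P = 3.8 × 131 = 497.8 kN
L_e = K·L = 0.5 × 1.18 = 0.5900 m
Required I = P_cr·L_e²/(π²E) = 4.978×10^5 × 0.5900² / (π² × 1.08×10^11) = 1.626×10^-7 m⁴
I_req = 1.626×10^5 mm⁴
Solid square: I = a⁴/12  ⇒  a = (12I)^(1/4) = (12×1.626×10^5)^(1/4) = 37.4 mm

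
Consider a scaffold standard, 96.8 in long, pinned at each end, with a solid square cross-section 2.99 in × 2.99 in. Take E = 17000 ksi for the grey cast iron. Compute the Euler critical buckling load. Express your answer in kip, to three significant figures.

I = a⁴/12 = 2.99⁴/12 = 6.660 in⁴
Effective length L_e = K·L = 1 × 96.8 = 96.80 in
P_cr = π²EI / L_e² = π² × 17000×10³ × 6.660 / 96.80² = 1.193×10^5 lb

P_cr ≈ 119 kip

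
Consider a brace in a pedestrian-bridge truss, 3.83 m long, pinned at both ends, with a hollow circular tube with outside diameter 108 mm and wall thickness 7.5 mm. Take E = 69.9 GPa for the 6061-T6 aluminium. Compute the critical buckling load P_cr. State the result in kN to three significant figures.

Inner diameter d_i = 108 − 2×7.5 = 93.00 mm
I = π(d_o⁴ − d_i⁴)/64 = π(108⁴ − 93.00⁴)/64 = 3.006×10^6 mm⁴
I = 3.006×10^6 mm⁴ = 3.006×10^-6 m⁴
Effective length L_e = K·L = 1 × 3.83 = 3.830 m
P_cr = π²EI / L_e² = π² × 69.9×10⁹ × 3.006×10^-6 / 3.830² = 1.414×10^5 N

P_cr ≈ 141 kN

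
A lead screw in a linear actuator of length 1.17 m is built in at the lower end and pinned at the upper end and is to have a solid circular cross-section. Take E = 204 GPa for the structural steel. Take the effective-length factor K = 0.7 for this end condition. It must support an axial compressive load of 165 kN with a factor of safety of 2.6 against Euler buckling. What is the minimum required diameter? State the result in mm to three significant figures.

Required P_cr = n·P = 2.6 × 165 = 429.0 kN
L_e = K·L = 0.7 × 1.17 = 0.8190 m
Required I = P_cr·L_e²/(π²E) = 4.290×10^5 × 0.8190² / (π² × 2.04×10^11) = 1.429×10^-7 m⁴
I_req = 1.429×10^5 mm⁴
Solid circle: I = πd⁴/64  ⇒  d = (64I/π)^(1/4) = (64×1.429×10^5/π)^(1/4) = 41.3 mm

d ≈ 41.3 mm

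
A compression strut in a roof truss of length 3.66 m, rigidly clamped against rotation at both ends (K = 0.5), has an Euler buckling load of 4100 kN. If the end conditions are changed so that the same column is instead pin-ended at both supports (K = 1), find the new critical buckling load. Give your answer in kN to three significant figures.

P_cr ≈ 1020 kN

P_cr ∝ 1/K², so P_cr,new = P_cr,old × (K_old/K_new)² = 4100 × (0.5/1)²
= 4100 × 0.2500 = 1020 kN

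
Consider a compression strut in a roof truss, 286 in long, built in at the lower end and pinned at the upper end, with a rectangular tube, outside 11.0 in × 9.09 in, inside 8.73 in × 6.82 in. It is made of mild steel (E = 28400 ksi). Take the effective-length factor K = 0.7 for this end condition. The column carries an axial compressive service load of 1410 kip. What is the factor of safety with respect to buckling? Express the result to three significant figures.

n ≈ 2.27

Weak-axis I_min = (h_o·b_o³ − h_i·b_i³)/12 with b_o = 9.09, b_i = 6.820 in (shorter outer/inner sides).
I_min = (11.0×9.09³ − 8.730×6.820³)/12 = 457.7 in⁴
Effective length L_e = K·L = 0.7 × 286 = 200.2 in
P_cr = π²EI / L_e² = π² × 28400×10³ × 457.7 / 200.2² = 3.201×10^6 lb
Factor of safety n = P_cr / P = 3201.1 / 1410 = 2.27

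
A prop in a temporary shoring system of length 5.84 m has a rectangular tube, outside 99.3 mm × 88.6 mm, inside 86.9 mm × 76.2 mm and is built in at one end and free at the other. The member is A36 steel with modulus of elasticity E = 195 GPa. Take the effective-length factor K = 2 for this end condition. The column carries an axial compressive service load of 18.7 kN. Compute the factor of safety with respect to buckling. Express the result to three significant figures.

n ≈ 1.92

Weak-axis I_min = (h_o·b_o³ − h_i·b_i³)/12 with b_o = 88.6, b_i = 76.20 mm (shorter outer/inner sides).
I_min = (99.3×88.6³ − 86.90×76.20³)/12 = 2.551×10^6 mm⁴
I = 2.551×10^6 mm⁴ = 2.551×10^-6 m⁴
Effective length L_e = K·L = 2 × 5.84 = 11.68 m
P_cr = π²EI / L_e² = π² × 195×10⁹ × 2.551×10^-6 / 11.68² = 3.599×10^4 N
Factor of safety n = P_cr / P = 35.991 / 18.7 = 1.92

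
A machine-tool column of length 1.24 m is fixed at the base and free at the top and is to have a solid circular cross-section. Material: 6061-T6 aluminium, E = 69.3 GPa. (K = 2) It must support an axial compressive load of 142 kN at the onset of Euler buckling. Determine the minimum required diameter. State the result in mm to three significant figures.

d ≈ 71.4 mm

L_e = K·L = 2 × 1.24 = 2.480 m
Required I = P_cr·L_e²/(π²E) = 1.420×10^5 × 2.480² / (π² × 6.93×10^10) = 1.277×10^-6 m⁴
I_req = 1.277×10^6 mm⁴
Solid circle: I = πd⁴/64  ⇒  d = (64I/π)^(1/4) = (64×1.277×10^6/π)^(1/4) = 71.4 mm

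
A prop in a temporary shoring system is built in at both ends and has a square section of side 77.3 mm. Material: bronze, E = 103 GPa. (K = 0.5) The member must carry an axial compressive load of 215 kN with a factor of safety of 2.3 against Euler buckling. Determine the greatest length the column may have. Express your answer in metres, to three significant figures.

I = a⁴/12 = 77.3⁴/12 = 2.975×10^6 mm⁴
I = 2.975×10^-6 m⁴
Required critical load P_cr = n·P = 2.3 × 215 = 494.5 kN = 4.945×10^5 N
From P_cr = π²EI/(K·L)²:  L = (1/K)·√(π²EI/P_cr) = (1/0.5)·√(π²×1.03×10^11×2.975×10^-6/4.945×10^5)
L = 4.95 m

L_max ≈ 4.95 m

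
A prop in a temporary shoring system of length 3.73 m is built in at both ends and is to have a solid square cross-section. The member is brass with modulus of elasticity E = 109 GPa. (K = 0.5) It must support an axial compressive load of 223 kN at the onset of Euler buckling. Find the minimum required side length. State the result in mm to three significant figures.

a ≈ 54.2 mm

L_e = K·L = 0.5 × 3.73 = 1.865 m
Required I = P_cr·L_e²/(π²E) = 2.230×10^5 × 1.865² / (π² × 1.09×10^11) = 7.210×10^-7 m⁴
I_req = 7.210×10^5 mm⁴
Solid square: I = a⁴/12  ⇒  a = (12I)^(1/4) = (12×7.210×10^5)^(1/4) = 54.2 mm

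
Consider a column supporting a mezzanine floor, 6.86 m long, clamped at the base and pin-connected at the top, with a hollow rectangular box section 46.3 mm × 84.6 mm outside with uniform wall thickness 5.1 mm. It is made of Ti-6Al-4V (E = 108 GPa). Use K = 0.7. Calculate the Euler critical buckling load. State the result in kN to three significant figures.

P_cr ≈ 18.9 kN

Inner dimensions: h_i = 84.6 − 2×5.1 = 74.40 mm, b_i = 46.3 − 2×5.1 = 36.10 mm
Weak-axis I_min = (h_o·b_o³ − h_i·b_i³)/12 with b_o = 46.3, b_i = 36.10 mm (shorter outer/inner sides).
I_min = (84.6×46.3³ − 74.40×36.10³)/12 = 4.080×10^5 mm⁴
I = 4.080×10^5 mm⁴ = 4.080×10^-7 m⁴
Effective length L_e = K·L = 0.7 × 6.86 = 4.802 m
P_cr = π²EI / L_e² = π² × 108×10⁹ × 4.080×10^-7 / 4.802² = 1.886×10^4 N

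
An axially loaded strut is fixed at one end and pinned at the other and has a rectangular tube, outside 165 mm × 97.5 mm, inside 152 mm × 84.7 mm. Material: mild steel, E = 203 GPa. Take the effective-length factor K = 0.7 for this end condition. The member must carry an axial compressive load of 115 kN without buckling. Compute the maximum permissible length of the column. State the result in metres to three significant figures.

L_max ≈ 13.4 m

Weak-axis I_min = (h_o·b_o³ − h_i·b_i³)/12 with b_o = 97.5, b_i = 84.70 mm (shorter outer/inner sides).
I_min = (165×97.5³ − 152.0×84.70³)/12 = 5.047×10^6 mm⁴
I = 5.047×10^-6 m⁴
At the buckling limit P_cr = P = 1.150×10^5 N
From P_cr = π²EI/(K·L)²:  L = (1/K)·√(π²EI/P_cr) = (1/0.7)·√(π²×2.03×10^11×5.047×10^-6/1.150×10^5)
L = 13.4 m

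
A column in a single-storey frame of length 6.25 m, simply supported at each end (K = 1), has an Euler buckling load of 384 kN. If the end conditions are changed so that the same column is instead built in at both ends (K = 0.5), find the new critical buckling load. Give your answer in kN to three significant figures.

P_cr ∝ 1/K², so P_cr,new = P_cr,old × (K_old/K_new)² = 384 × (1/0.5)²
= 384 × 4.000 = 1540 kN

P_cr ≈ 1540 kN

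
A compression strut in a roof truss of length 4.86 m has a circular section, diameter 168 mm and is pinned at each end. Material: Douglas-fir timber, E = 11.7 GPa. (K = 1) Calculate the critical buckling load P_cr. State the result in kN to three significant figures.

I = πd⁴/64 = π×168⁴/64 = 3.910×10^7 mm⁴
I = 3.910×10^7 mm⁴ = 3.910×10^-5 m⁴
Effective length L_e = K·L = 1 × 4.86 = 4.860 m
P_cr = π²EI / L_e² = π² × 11.7×10⁹ × 3.910×10^-5 / 4.860² = 1.912×10^5 N

P_cr ≈ 191 kN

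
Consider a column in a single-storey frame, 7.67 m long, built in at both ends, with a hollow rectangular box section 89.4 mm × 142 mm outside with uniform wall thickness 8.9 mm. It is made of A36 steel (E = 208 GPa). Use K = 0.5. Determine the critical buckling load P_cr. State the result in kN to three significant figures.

Inner dimensions: h_i = 142 − 2×8.9 = 124.2 mm, b_i = 89.4 − 2×8.9 = 71.60 mm
Weak-axis I_min = (h_o·b_o³ − h_i·b_i³)/12 with b_o = 89.4, b_i = 71.60 mm (shorter outer/inner sides).
I_min = (142×89.4³ − 124.2×71.60³)/12 = 4.656×10^6 mm⁴
I = 4.656×10^6 mm⁴ = 4.656×10^-6 m⁴
Effective length L_e = K·L = 0.5 × 7.67 = 3.835 m
P_cr = π²EI / L_e² = π² × 208×10⁹ × 4.656×10^-6 / 3.835² = 6.499×10^5 N

P_cr ≈ 650 kN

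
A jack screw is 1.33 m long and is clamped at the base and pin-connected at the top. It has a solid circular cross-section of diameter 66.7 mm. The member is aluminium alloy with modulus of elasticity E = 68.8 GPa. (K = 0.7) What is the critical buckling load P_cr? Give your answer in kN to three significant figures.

I = πd⁴/64 = π×66.7⁴/64 = 9.716×10^5 mm⁴
I = 9.716×10^5 mm⁴ = 9.716×10^-7 m⁴
Effective length L_e = K·L = 0.7 × 1.33 = 0.9310 m
P_cr = π²EI / L_e² = π² × 68.8×10⁹ × 9.716×10^-7 / 0.9310² = 7.611×10^5 N

P_cr ≈ 761 kN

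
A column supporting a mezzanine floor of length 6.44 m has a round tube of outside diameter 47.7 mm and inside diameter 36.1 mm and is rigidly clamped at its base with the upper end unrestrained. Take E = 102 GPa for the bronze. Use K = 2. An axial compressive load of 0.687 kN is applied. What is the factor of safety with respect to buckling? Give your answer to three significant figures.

n ≈ 1.51

d_o = 47.7 mm, d_i = 36.1 mm
I = π(d_o⁴ − d_i⁴)/64 = π(47.7⁴ − 36.10⁴)/64 = 1.708×10^5 mm⁴
I = 1.708×10^5 mm⁴ = 1.708×10^-7 m⁴
Effective length L_e = K·L = 2 × 6.44 = 12.88 m
P_cr = π²EI / L_e² = π² × 102×10⁹ × 1.708×10^-7 / 12.88² = 1.036×10^3 N
Factor of safety n = P_cr / P = 1.0362 / 0.687 = 1.51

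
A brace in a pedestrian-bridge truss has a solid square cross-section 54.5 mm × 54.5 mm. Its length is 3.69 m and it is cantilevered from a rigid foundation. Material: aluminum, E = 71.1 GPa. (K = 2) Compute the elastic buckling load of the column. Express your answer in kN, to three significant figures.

I = a⁴/12 = 54.5⁴/12 = 7.352×10^5 mm⁴
I = 7.352×10^5 mm⁴ = 7.352×10^-7 m⁴
Effective length L_e = K·L = 2 × 3.69 = 7.380 m
P_cr = π²EI / L_e² = π² × 71.1×10⁹ × 7.352×10^-7 / 7.380² = 9.472×10^3 N

P_cr ≈ 9.47 kN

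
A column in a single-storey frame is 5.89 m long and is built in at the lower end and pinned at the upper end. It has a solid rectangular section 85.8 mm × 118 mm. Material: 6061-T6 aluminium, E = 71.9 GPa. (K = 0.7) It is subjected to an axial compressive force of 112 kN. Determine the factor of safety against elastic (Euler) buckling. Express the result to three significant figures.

n ≈ 2.31

Buckling occurs about the weak axis: I_min = h·b³/12 with b = 85.8 mm (the shorter side).
I_min = 118×85.8³/12 = 6.211×10^6 mm⁴
I = 6.211×10^6 mm⁴ = 6.211×10^-6 m⁴
Effective length L_e = K·L = 0.7 × 5.89 = 4.123 m
P_cr = π²EI / L_e² = π² × 71.9×10⁹ × 6.211×10^-6 / 4.123² = 2.593×10^5 N
Factor of safety n = P_cr / P = 259.28 / 112 = 2.31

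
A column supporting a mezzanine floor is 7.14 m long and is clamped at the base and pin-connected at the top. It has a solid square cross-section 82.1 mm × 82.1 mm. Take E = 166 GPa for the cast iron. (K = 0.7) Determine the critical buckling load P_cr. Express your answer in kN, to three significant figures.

I = a⁴/12 = 82.1⁴/12 = 3.786×10^6 mm⁴
I = 3.786×10^6 mm⁴ = 3.786×10^-6 m⁴
Effective length L_e = K·L = 0.7 × 7.14 = 4.998 m
P_cr = π²EI / L_e² = π² × 166×10⁹ × 3.786×10^-6 / 4.998² = 2.483×10^5 N

P_cr ≈ 248 kN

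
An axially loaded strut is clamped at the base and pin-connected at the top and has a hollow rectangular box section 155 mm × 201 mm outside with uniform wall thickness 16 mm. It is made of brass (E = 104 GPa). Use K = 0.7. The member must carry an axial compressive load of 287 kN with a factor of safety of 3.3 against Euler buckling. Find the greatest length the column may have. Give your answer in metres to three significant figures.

Inner dimensions: h_i = 201 − 2×16 = 169.0 mm, b_i = 155 − 2×16 = 123.0 mm
Weak-axis I_min = (h_o·b_o³ − h_i·b_i³)/12 with b_o = 155, b_i = 123.0 mm (shorter outer/inner sides).
I_min = (201×155³ − 169.0×123.0³)/12 = 3.617×10^7 mm⁴
I = 3.617×10^-5 m⁴
Required critical load P_cr = n·P = 3.3 × 287 = 947.1 kN = 9.471×10^5 N
From P_cr = π²EI/(K·L)²:  L = (1/K)·√(π²EI/P_cr) = (1/0.7)·√(π²×1.04×10^11×3.617×10^-5/9.471×10^5)
L = 8.94 m

L_max ≈ 8.94 m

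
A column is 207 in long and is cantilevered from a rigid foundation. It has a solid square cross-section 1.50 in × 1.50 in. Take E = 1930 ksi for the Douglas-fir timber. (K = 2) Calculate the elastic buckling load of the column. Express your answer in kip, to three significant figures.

P_cr ≈ 0.0469 kip

I = a⁴/12 = 1.50⁴/12 = 0.4219 in⁴
Effective length L_e = K·L = 2 × 207 = 414.0 in
P_cr = π²EI / L_e² = π² × 1930×10³ × 0.4219 / 414.0² = 46.89 lb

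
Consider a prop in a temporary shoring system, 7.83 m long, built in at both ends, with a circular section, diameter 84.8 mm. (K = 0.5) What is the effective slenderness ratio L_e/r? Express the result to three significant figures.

I = πd⁴/64 = π×84.8⁴/64 = 2.538×10^6 mm⁴
A = 5.648×10^3 mm²;  r_min = √(I/A) = √(2.538×10^6/5.648×10^3) = 21.20 mm
L_e = K·L = 0.5 × 7.83 m = 3.915 m = 3915.0 mm
λ = L_e / r_min = 3915.0 / 21.20 = 185

λ ≈ 185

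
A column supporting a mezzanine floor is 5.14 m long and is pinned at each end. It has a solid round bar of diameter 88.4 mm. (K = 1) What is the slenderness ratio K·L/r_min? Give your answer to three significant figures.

λ ≈ 233

For a solid circle r = d/4 = 88.4/4 = 22.10 mm
L_e = K·L = 1 × 5.14 m = 5.140 m = 5140.0 mm
λ = L_e / r_min = 5140.0 / 22.10 = 233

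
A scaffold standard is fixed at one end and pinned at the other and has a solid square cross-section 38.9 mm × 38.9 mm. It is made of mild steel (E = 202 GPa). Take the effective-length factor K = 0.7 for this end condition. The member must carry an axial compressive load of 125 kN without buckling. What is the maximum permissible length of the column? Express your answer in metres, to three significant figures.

I = a⁴/12 = 38.9⁴/12 = 1.908×10^5 mm⁴
I = 1.908×10^-7 m⁴
At the buckling limit P_cr = P = 1.250×10^5 N
From P_cr = π²EI/(K·L)²:  L = (1/K)·√(π²EI/P_cr) = (1/0.7)·√(π²×2.02×10^11×1.908×10^-7/1.250×10^5)
L = 2.49 m

L_max ≈ 2.49 m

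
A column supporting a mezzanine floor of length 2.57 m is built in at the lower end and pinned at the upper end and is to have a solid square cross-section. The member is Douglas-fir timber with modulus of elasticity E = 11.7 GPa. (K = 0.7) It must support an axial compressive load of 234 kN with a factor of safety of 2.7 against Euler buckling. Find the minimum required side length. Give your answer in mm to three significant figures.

a ≈ 121 mm

Required P_cr = n·P = 2.7 × 234 = 631.8 kN
L_e = K·L = 0.7 × 2.57 = 1.799 m
Required I = P_cr·L_e²/(π²E) = 6.318×10^5 × 1.799² / (π² × 1.17×10^10) = 1.771×10^-5 m⁴
I_req = 1.771×10^7 mm⁴
Solid square: I = a⁴/12  ⇒  a = (12I)^(1/4) = (12×1.771×10^7)^(1/4) = 121 mm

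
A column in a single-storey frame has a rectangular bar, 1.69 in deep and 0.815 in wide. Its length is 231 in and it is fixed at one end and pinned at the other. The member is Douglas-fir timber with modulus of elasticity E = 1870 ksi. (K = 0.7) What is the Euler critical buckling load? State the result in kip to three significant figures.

Buckling occurs about the weak axis: I_min = h·b³/12 with b = 0.815 in (the shorter side).
I_min = 1.69×0.815³/12 = 7.624×10^-2 in⁴
Effective length L_e = K·L = 0.7 × 231 = 161.7 in
P_cr = π²EI / L_e² = π² × 1870×10³ × 7.624×10^-2 / 161.7² = 53.81 lb

P_cr ≈ 0.0538 kip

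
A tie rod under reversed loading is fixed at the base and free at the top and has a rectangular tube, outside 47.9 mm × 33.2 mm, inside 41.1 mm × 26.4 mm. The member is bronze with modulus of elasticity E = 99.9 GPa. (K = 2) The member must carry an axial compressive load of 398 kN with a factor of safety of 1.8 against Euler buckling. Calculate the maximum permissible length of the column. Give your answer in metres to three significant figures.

L_max ≈ 0.169 m

Weak-axis I_min = (h_o·b_o³ − h_i·b_i³)/12 with b_o = 33.2, b_i = 26.40 mm (shorter outer/inner sides).
I_min = (47.9×33.2³ − 41.10×26.40³)/12 = 8.305×10^4 mm⁴
I = 8.305×10^-8 m⁴
Required critical load P_cr = n·P = 1.8 × 398 = 716.4 kN = 7.164×10^5 N
From P_cr = π²EI/(K·L)²:  L = (1/K)·√(π²EI/P_cr) = (1/2)·√(π²×9.99×10^10×8.305×10^-8/7.164×10^5)
L = 0.169 m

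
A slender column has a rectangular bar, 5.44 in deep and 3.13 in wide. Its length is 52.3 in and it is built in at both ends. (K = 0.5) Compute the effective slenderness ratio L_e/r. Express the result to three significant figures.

λ ≈ 28.9

Buckling occurs about the weak axis: I_min = h·b³/12 with b = 3.13 in (the shorter side).
I_min = 5.44×3.13³/12 = 13.90 in⁴
A = 17.03 in²;  r_min = √(I/A) = √(13.90/17.03) = 0.9036 in
L_e = K·L = 0.5 × 52.3 = 26.15 in
λ = L_e / r_min = 26.150 / 0.9036 = 28.9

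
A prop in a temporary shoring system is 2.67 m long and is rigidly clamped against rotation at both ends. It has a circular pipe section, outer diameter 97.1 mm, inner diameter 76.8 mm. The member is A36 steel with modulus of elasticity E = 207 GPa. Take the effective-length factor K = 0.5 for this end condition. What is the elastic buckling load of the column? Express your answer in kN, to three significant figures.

P_cr ≈ 3040 kN

d_o = 97.1 mm, d_i = 76.8 mm
I = π(d_o⁴ − d_i⁴)/64 = π(97.1⁴ − 76.80⁴)/64 = 2.656×10^6 mm⁴
I = 2.656×10^6 mm⁴ = 2.656×10^-6 m⁴
Effective length L_e = K·L = 0.5 × 2.67 = 1.335 m
P_cr = π²EI / L_e² = π² × 207×10⁹ × 2.656×10^-6 / 1.335² = 3.045×10^6 N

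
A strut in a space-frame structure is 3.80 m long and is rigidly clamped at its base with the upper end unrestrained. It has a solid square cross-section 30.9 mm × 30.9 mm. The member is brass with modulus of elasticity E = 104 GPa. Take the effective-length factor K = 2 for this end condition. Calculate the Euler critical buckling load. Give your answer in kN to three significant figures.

I = a⁴/12 = 30.9⁴/12 = 7.597×10^4 mm⁴
I = 7.597×10^4 mm⁴ = 7.597×10^-8 m⁴
Effective length L_e = K·L = 2 × 3.80 = 7.600 m
P_cr = π²EI / L_e² = π² × 104×10⁹ × 7.597×10^-8 / 7.600² = 1.350×10^3 N

P_cr ≈ 1.35 kN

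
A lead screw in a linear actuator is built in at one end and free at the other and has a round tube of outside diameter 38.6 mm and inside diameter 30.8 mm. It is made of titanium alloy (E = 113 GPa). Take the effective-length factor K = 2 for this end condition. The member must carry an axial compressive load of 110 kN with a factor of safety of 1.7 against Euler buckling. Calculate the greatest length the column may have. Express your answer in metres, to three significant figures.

d_o = 38.6 mm, d_i = 30.8 mm
I = π(d_o⁴ − d_i⁴)/64 = π(38.6⁴ − 30.80⁴)/64 = 6.480×10^4 mm⁴
I = 6.480×10^-8 m⁴
Required critical load P_cr = n·P = 1.7 × 110 = 187.0 kN = 1.870×10^5 N
From P_cr = π²EI/(K·L)²:  L = (1/K)·√(π²EI/P_cr) = (1/2)·√(π²×1.13×10^11×6.480×10^-8/1.870×10^5)
L = 0.311 m

L_max ≈ 0.311 m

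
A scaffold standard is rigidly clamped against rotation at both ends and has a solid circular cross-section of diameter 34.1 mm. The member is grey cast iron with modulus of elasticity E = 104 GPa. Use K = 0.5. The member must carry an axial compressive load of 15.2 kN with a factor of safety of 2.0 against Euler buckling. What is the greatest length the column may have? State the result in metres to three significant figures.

I = πd⁴/64 = π×34.1⁴/64 = 6.637×10^4 mm⁴
I = 6.637×10^-8 m⁴
Required critical load P_cr = n·P = 2.0 × 15.2 = 30.40 kN = 3.040×10^4 N
From P_cr = π²EI/(K·L)²:  L = (1/K)·√(π²EI/P_cr) = (1/0.5)·√(π²×1.04×10^11×6.637×10^-8/3.040×10^4)
L = 2.99 m

L_max ≈ 2.99 m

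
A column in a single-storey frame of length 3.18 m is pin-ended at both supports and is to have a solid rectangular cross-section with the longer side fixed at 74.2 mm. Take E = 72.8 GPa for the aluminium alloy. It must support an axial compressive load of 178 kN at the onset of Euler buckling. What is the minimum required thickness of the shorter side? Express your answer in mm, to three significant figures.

b ≈ 74.0 mm

L_e = K·L = 1 × 3.18 = 3.180 m
Required I = P_cr·L_e²/(π²E) = 1.780×10^5 × 3.180² / (π² × 7.28×10^10) = 2.505×10^-6 m⁴
I_req = 2.505×10^6 mm⁴
Rectangle, weak axis: I_min = h·b³/12 with h = 74.2 mm fixed  ⇒  b = (12I/h)^(1/3) = 74.0 mm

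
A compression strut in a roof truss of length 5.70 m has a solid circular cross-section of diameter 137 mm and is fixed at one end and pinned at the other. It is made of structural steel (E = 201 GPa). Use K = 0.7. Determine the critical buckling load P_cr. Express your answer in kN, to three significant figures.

P_cr ≈ 2150 kN

I = πd⁴/64 = π×137⁴/64 = 1.729×10^7 mm⁴
I = 1.729×10^7 mm⁴ = 1.729×10^-5 m⁴
Effective length L_e = K·L = 0.7 × 5.70 = 3.990 m
P_cr = π²EI / L_e² = π² × 201×10⁹ × 1.729×10^-5 / 3.990² = 2.155×10^6 N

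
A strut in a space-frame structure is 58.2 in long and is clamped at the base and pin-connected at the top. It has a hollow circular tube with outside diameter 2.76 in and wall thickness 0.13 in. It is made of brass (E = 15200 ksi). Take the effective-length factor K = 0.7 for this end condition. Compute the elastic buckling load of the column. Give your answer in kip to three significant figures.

Inner diameter d_i = 2.76 − 2×0.13 = 2.500 in
I = π(d_o⁴ − d_i⁴)/64 = π(2.76⁴ − 2.500⁴)/64 = 0.9310 in⁴
Effective length L_e = K·L = 0.7 × 58.2 = 40.74 in
P_cr = π²EI / L_e² = π² × 15200×10³ × 0.9310 / 40.74² = 8.415×10^4 lb

P_cr ≈ 84.1 kip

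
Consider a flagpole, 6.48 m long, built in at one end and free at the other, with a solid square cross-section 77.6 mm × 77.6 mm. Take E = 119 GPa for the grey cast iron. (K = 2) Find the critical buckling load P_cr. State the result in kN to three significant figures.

P_cr ≈ 21.1 kN

I = a⁴/12 = 77.6⁴/12 = 3.022×10^6 mm⁴
I = 3.022×10^6 mm⁴ = 3.022×10^-6 m⁴
Effective length L_e = K·L = 2 × 6.48 = 12.96 m
P_cr = π²EI / L_e² = π² × 119×10⁹ × 3.022×10^-6 / 12.96² = 2.113×10^4 N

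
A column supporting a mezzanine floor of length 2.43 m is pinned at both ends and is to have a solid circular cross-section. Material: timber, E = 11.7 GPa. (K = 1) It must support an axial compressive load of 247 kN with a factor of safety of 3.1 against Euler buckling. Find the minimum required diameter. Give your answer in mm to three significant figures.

Required P_cr = n·P = 3.1 × 247 = 765.7 kN
L_e = K·L = 1 × 2.43 = 2.430 m
Required I = P_cr·L_e²/(π²E) = 7.657×10^5 × 2.430² / (π² × 1.17×10^10) = 3.915×10^-5 m⁴
I_req = 3.915×10^7 mm⁴
Solid circle: I = πd⁴/64  ⇒  d = (64I/π)^(1/4) = (64×3.915×10^7/π)^(1/4) = 168 mm

d ≈ 168 mm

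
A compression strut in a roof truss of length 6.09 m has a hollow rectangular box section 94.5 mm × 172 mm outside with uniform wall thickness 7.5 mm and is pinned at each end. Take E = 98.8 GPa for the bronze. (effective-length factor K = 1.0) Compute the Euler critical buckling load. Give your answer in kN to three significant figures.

Inner dimensions: h_i = 172 − 2×7.5 = 157.0 mm, b_i = 94.5 − 2×7.5 = 79.50 mm
Weak-axis I_min = (h_o·b_o³ − h_i·b_i³)/12 with b_o = 94.5, b_i = 79.50 mm (shorter outer/inner sides).
I_min = (172×94.5³ − 157.0×79.50³)/12 = 5.522×10^6 mm⁴
I = 5.522×10^6 mm⁴ = 5.522×10^-6 m⁴
Effective length L_e = K·L = 1 × 6.09 = 6.090 m
P_cr = π²EI / L_e² = π² × 98.8×10⁹ × 5.522×10^-6 / 6.090² = 1.452×10^5 N

P_cr ≈ 145 kN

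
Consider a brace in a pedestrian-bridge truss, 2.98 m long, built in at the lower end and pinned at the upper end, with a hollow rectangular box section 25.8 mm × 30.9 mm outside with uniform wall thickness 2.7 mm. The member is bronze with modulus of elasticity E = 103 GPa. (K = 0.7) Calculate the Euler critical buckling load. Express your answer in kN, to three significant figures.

Inner dimensions: h_i = 30.9 − 2×2.7 = 25.50 mm, b_i = 25.8 − 2×2.7 = 20.40 mm
Weak-axis I_min = (h_o·b_o³ − h_i·b_i³)/12 with b_o = 25.8, b_i = 20.40 mm (shorter outer/inner sides).
I_min = (30.9×25.8³ − 25.50×20.40³)/12 = 2.618×10^4 mm⁴
I = 2.618×10^4 mm⁴ = 2.618×10^-8 m⁴
Effective length L_e = K·L = 0.7 × 2.98 = 2.086 m
P_cr = π²EI / L_e² = π² × 103×10⁹ × 2.618×10^-8 / 2.086² = 6.116×10^3 N

P_cr ≈ 6.12 kN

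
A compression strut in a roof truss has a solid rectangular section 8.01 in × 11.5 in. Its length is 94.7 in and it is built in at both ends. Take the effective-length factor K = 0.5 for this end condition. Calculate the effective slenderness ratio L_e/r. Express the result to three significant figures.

Buckling occurs about the weak axis: I_min = h·b³/12 with b = 8.01 in (the shorter side).
I_min = 11.5×8.01³/12 = 492.5 in⁴
A = 92.12 in²;  r_min = √(I/A) = √(492.5/92.12) = 2.312 in
L_e = K·L = 0.5 × 94.7 = 47.35 in
λ = L_e / r_min = 47.350 / 2.312 = 20.5

λ ≈ 20.5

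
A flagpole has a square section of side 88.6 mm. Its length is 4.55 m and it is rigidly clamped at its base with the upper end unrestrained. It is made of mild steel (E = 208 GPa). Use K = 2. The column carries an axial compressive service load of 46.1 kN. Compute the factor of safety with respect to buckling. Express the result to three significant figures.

n ≈ 2.76

I = a⁴/12 = 88.6⁴/12 = 5.135×10^6 mm⁴
I = 5.135×10^6 mm⁴ = 5.135×10^-6 m⁴
Effective length L_e = K·L = 2 × 4.55 = 9.100 m
P_cr = π²EI / L_e² = π² × 208×10⁹ × 5.135×10^-6 / 9.100² = 1.273×10^5 N
Factor of safety n = P_cr / P = 127.30 / 46.1 = 2.76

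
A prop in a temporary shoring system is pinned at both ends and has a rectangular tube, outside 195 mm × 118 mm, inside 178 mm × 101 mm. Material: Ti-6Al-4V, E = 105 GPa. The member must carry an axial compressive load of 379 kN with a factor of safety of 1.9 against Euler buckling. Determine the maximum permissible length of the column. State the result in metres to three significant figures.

L_max ≈ 4.05 m

Weak-axis I_min = (h_o·b_o³ − h_i·b_i³)/12 with b_o = 118, b_i = 101.0 mm (shorter outer/inner sides).
I_min = (195×118³ − 178.0×101.0³)/12 = 1.142×10^7 mm⁴
I = 1.142×10^-5 m⁴
Required critical load P_cr = n·P = 1.9 × 379 = 720.1 kN = 7.201×10^5 N
From P_cr = π²EI/(K·L)²:  L = (1/K)·√(π²EI/P_cr) = (1/1)·√(π²×1.05×10^11×1.142×10^-5/7.201×10^5)
L = 4.05 m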